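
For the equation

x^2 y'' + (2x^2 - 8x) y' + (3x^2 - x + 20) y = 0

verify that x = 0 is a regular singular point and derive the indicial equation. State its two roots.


Divide by x^2 to reach normal form y'' + P_1(x) y' + P_2(x) y = 0 with P_1(x) = 2 - 8/x and P_2(x) = 3 - 1/x + 20/x^2.
x = 0 is a singular point because the y'-coefficient 2 - 8/x has a pole at x = 0 and the y-coefficient 3 - 1/x + 20/x^2 has a pole at x = 0.
It is a regular singular point because x P_1(x) = p(x) = 2x - 8 and x^2 P_2(x) = q(x) = 3x^2 - x + 20 are polynomials, hence analytic at x = 0.
p(0) = -8,  q(0) = 20.
Indicial equation: r(r-1) + p(0) r + q(0) = 0, i.e. r^2 + (p(0) - 1) r + q(0) = 0, i.e. r^2 - 9 r + 20 = 0.
Discriminant: (-9)^2 - 4(20) = 1, so r = (9 ± 1)/2.
Solving: r_1 = 5, r_2 = 4.

indicial: r^2 - 9 r + 20 = 0; roots r_1 = 5, r_2 = 4


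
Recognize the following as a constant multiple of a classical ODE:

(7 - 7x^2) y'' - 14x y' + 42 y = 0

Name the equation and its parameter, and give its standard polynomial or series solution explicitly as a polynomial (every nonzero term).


All three coefficients share the factor 7; dividing through by 7 gives  (1 - x^2) y'' - 2x y' + 6 y = 0.
This matches the Legendre equation (1 - x^2) y'' - 2x y' + n(n+1) y = 0 (note the -2x y' term) with n(n+1) = 6, so n = 2; the polynomial solution is P_2(x).
With y = sum_k a_k x^k, matching x^k gives (k+2)(k+1) a_{k+2} = [k(k+1) - n(n+1)] a_k = (k - 2)(k + 3) a_k. The right side vanishes at k = 2, so the series with the parity of 2 terminates at degree 2.
Standard normalization (P_n(1) = 1): leading coefficient (2n)!/(2^n (n!)^2) = 24/(4*4) = 3/2, so a_2 = 3/2. Work downward with a_k = (k+1)(k+2) a_{k+2} / ((k - 2)(k + 3)):
  a_0 = (1)(2)(3/2) / ((0 - 2)(0 + 3)) = 3/(-6) = -1/2
Hence P_2(x) = 3 x^2/2 - 1/2.

P_2(x); series = 3 x^2/2 - 1/2


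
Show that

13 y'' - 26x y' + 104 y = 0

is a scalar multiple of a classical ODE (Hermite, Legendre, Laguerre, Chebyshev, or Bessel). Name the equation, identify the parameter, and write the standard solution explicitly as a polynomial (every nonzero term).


All three coefficients share the factor 13; dividing through by 13 gives  y'' - 2x y' + 8 y = 0.
This matches the Hermite equation y'' - 2x y' + 2n y = 0 with 2n = 8, so n = 4; the polynomial solution is H_4(x).
With y = sum_k a_k x^k, matching x^k gives (k+2)(k+1) a_{k+2} = 2(k - n) a_k = 2(k - 4) a_k. The right side vanishes at k = 4, so the series with the parity of 4 terminates at degree 4.
Standard normalization: leading coefficient of H_n is 2^n, so a_4 = 2^4 = 16. Work downward with a_k = (k+1)(k+2) a_{k+2} / (2(k - n)):
  a_2 = (3)(4)(16) / (2(2 - 4)) = 192/(-4) = -48
  a_0 = (1)(2)(-48) / (2(0 - 4)) = -96/(-8) = 12
Hence H_4(x) = 16 x^4 - 48 x^2 + 12.

H_4(x); series = 16 x^4 - 48 x^2 + 12


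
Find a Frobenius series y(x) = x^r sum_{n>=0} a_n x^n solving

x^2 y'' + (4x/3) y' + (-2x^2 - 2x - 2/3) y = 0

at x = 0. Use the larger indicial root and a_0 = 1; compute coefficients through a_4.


Write in Frobenius form y'' + (p(x)/x) y' + (q(x)/x^2) y = 0:
  p(x) = 4/3,  q(x) = -2x^2 - 2x - 2/3.
Indicial equation: r(r-1) + (4/3) r + (-2/3) = 0 -> roots r_1 = 2/3, r_2 = -1.
Take r = r_1 = 2/3. Let y(x) = x^r sum_{n>=0} a_n x^n with a_0 = 1.
Substitute y = x^r sum a_n x^n and match x^{r+n}. The recurrence is
  D(n) a_n - 2 a_{n-1} - 2 a_{n-2} = 0,  where D(n) = (r+n)(r+n-1) + (4/3)(r+n) + (-2/3).
  a_n = [2 a_{n-1} + 2 a_{n-2}] / D(n).
Since the indicial polynomial factors as (r - r_1)(r - r_2), D(n) = (r_1 + n - r_1)(r_1 + n - r_2) = n(n + 5/3).
Evaluating step by step (a_0 = 1):
  n = 1: D(1) = 1(1 + 5/3) = 8/3; numerator = 2(1) = 2; a_1 = (2)/(8/3) = 3/4
  n = 2: D(2) = 2(2 + 5/3) = 22/3; numerator = 2(3/4) + 2(1) = 7/2; a_2 = (7/2)/(22/3) = 21/44
  n = 3: D(3) = 3(3 + 5/3) = 14; numerator = 2(21/44) + 2(3/4) = 27/11; a_3 = (27/11)/(14) = 27/154
  n = 4: D(4) = 4(4 + 5/3) = 68/3; numerator = 2(27/154) + 2(21/44) = 201/154; a_4 = (201/154)/(68/3) = 603/10472

r = 2/3; a_0 = 1; a_1 = 3/4; a_2 = 21/44; a_3 = 27/154; a_4 = 603/10472


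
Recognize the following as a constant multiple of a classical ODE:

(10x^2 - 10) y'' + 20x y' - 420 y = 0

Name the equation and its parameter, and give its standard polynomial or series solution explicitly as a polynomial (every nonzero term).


All three coefficients share the factor -10; dividing through by -10 gives  (1 - x^2) y'' - 2x y' + 42 y = 0.
This matches the Legendre equation (1 - x^2) y'' - 2x y' + n(n+1) y = 0 (note the -2x y' term) with n(n+1) = 42, so n = 6; the polynomial solution is P_6(x).
With y = sum_k a_k x^k, matching x^k gives (k+2)(k+1) a_{k+2} = [k(k+1) - n(n+1)] a_k = (k - 6)(k + 7) a_k. The right side vanishes at k = 6, so the series with the parity of 6 terminates at degree 6.
Standard normalization (P_n(1) = 1): leading coefficient (2n)!/(2^n (n!)^2) = 479001600/(64*518400) = 231/16, so a_6 = 231/16. Work downward with a_k = (k+1)(k+2) a_{k+2} / ((k - 6)(k + 7)):
  a_4 = (5)(6)(231/16) / ((4 - 6)(4 + 7)) = (3465/8)/(-22) = -315/16
  a_2 = (3)(4)(-315/16) / ((2 - 6)(2 + 7)) = (-945/4)/(-36) = 105/16
  a_0 = (1)(2)(105/16) / ((0 - 6)(0 + 7)) = (105/8)/(-42) = -5/16
Hence P_6(x) = 231 x^6/16 - 315 x^4/16 + 105 x^2/16 - 5/16.

P_6(x); series = 231 x^6/16 - 315 x^4/16 + 105 x^2/16 - 5/16


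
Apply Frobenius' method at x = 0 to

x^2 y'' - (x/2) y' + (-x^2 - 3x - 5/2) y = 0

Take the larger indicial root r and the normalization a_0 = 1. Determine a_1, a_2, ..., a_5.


Write in Frobenius form y'' + (p(x)/x) y' + (q(x)/x^2) y = 0:
  p(x) = -1/2,  q(x) = -x^2 - 3x - 5/2.
Indicial equation: r(r-1) + (-1/2) r + (-5/2) = 0 -> roots r_1 = 5/2, r_2 = -1.
Take r = r_1 = 5/2. Let y(x) = x^r sum_{n>=0} a_n x^n with a_0 = 1.
Substitute y = x^r sum a_n x^n and match x^{r+n}. The recurrence is
  D(n) a_n - 3 a_{n-1} - 1 a_{n-2} = 0,  where D(n) = (r+n)(r+n-1) + (-1/2)(r+n) + (-5/2).
  a_n = [3 a_{n-1} + 1 a_{n-2}] / D(n).
Since the indicial polynomial factors as (r - r_1)(r - r_2), D(n) = (r_1 + n - r_1)(r_1 + n - r_2) = n(n + 7/2).
Evaluating step by step (a_0 = 1):
  n = 1: D(1) = 1(1 + 7/2) = 9/2; numerator = 3(1) = 3; a_1 = (3)/(9/2) = 2/3
  n = 2: D(2) = 2(2 + 7/2) = 11; numerator = 3(2/3) + 1(1) = 3; a_2 = (3)/(11) = 3/11
  n = 3: D(3) = 3(3 + 7/2) = 39/2; numerator = 3(3/11) + 1(2/3) = 49/33; a_3 = (49/33)/(39/2) = 98/1287
  n = 4: D(4) = 4(4 + 7/2) = 30; numerator = 3(98/1287) + 1(3/11) = 215/429; a_4 = (215/429)/(30) = 43/2574
  n = 5: D(5) = 5(5 + 7/2) = 85/2; numerator = 3(43/2574) + 1(98/1287) = 25/198; a_5 = (25/198)/(85/2) = 5/1683

r = 5/2; a_0 = 1; a_1 = 2/3; a_2 = 3/11; a_3 = 98/1287; a_4 = 43/2574; a_5 = 5/1683


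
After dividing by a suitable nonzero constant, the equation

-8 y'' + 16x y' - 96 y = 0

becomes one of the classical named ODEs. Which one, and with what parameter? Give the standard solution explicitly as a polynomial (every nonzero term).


All three coefficients share the factor -8; dividing through by -8 gives  y'' - 2x y' + 12 y = 0.
This matches the Hermite equation y'' - 2x y' + 2n y = 0 with 2n = 12, so n = 6; the polynomial solution is H_6(x).
With y = sum_k a_k x^k, matching x^k gives (k+2)(k+1) a_{k+2} = 2(k - n) a_k = 2(k - 6) a_k. The right side vanishes at k = 6, so the series with the parity of 6 terminates at degree 6.
Standard normalization: leading coefficient of H_n is 2^n, so a_6 = 2^6 = 64. Work downward with a_k = (k+1)(k+2) a_{k+2} / (2(k - n)):
  a_4 = (5)(6)(64) / (2(4 - 6)) = 1920/(-4) = -480
  a_2 = (3)(4)(-480) / (2(2 - 6)) = -5760/(-8) = 720
  a_0 = (1)(2)(720) / (2(0 - 6)) = 1440/(-12) = -120
Hence H_6(x) = 64 x^6 - 480 x^4 + 720 x^2 - 120.

H_6(x); series = 64 x^6 - 480 x^4 + 720 x^2 - 120


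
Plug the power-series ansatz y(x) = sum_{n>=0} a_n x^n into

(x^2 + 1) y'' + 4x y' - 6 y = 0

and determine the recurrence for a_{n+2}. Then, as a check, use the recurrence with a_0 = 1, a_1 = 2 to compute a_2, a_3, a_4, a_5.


Substitute y = sum_n a_n x^n.
(1 + 1 x^2) y'' contributes (n+2)(n+1) a_{n+2} + n(n-1) a_n at x^n.
4 x y'(x) contributes 4 n a_n at x^n.
-6 y(x) contributes -6 a_n at x^n.
Matching x^n: (n+2)(n+1) a_{n+2} + (n(n-1) + 4 n - 6) a_n = 0.
Thus a_{n+2} = (-n(n-1) - 4 n + 6) / ((n+1)(n+2)) * a_n.

Check with a_0 = 1, a_1 = 2 (apply the recurrence for n = 0, 1, 2, 3): a_0 = 1, a_1 = 2, a_2 = 3, a_3 = 2/3, a_4 = -1, a_5 = -2/5.

a_(n+2) = (-n(n-1) - 4 n + 6) / ((n+1)(n+2)) * a_n; check: a_0 = 1, a_1 = 2, a_2 = 3, a_3 = 2/3, a_4 = -1, a_5 = -2/5


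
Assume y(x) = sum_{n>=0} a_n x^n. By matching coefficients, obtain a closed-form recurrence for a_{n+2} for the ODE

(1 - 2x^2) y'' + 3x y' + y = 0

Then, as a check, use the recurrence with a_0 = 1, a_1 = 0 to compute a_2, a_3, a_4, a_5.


Substitute y = sum_n a_n x^n.
(1 - 2 x^2) y'' contributes (n+2)(n+1) a_{n+2} - 2 n(n-1) a_n at x^n.
3 x y'(x) contributes 3 n a_n at x^n.
y(x) contributes 1 a_n at x^n.
Matching x^n: (n+2)(n+1) a_{n+2} + (-2 n(n-1) + 3 n + 1) a_n = 0.
Thus a_{n+2} = (2 n(n-1) - 3 n - 1) / ((n+1)(n+2)) * a_n.

Check with a_0 = 1, a_1 = 0 (apply the recurrence for n = 0, 1, 2, 3): a_0 = 1, a_1 = 0, a_2 = -1/2, a_3 = 0, a_4 = 1/8, a_5 = 0.

a_(n+2) = (2 n(n-1) - 3 n - 1) / ((n+1)(n+2)) * a_n; check: a_0 = 1, a_1 = 0, a_2 = -1/2, a_3 = 0, a_4 = 1/8, a_5 = 0


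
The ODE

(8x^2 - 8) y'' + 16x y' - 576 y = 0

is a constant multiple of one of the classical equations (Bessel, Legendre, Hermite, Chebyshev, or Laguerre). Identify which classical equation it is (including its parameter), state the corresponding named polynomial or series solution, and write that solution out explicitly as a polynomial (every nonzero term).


All three coefficients share the factor -8; dividing through by -8 gives  (1 - x^2) y'' - 2x y' + 72 y = 0.
This matches the Legendre equation (1 - x^2) y'' - 2x y' + n(n+1) y = 0 (note the -2x y' term) with n(n+1) = 72, so n = 8; the polynomial solution is P_8(x).
With y = sum_k a_k x^k, matching x^k gives (k+2)(k+1) a_{k+2} = [k(k+1) - n(n+1)] a_k = (k - 8)(k + 9) a_k. The right side vanishes at k = 8, so the series with the parity of 8 terminates at degree 8.
Standard normalization (P_n(1) = 1): leading coefficient (2n)!/(2^n (n!)^2) = 20922789888000/(256*1625702400) = 6435/128, so a_8 = 6435/128. Work downward with a_k = (k+1)(k+2) a_{k+2} / ((k - 8)(k + 9)):
  a_6 = (7)(8)(6435/128) / ((6 - 8)(6 + 9)) = (45045/16)/(-30) = -3003/32
  a_4 = (5)(6)(-3003/32) / ((4 - 8)(4 + 9)) = (-45045/16)/(-52) = 3465/64
  a_2 = (3)(4)(3465/64) / ((2 - 8)(2 + 9)) = (10395/16)/(-66) = -315/32
  a_0 = (1)(2)(-315/32) / ((0 - 8)(0 + 9)) = (-315/16)/(-72) = 35/128
Hence P_8(x) = 6435 x^8/128 - 3003 x^6/32 + 3465 x^4/64 - 315 x^2/32 + 35/128.

P_8(x); series = 6435 x^8/128 - 3003 x^6/32 + 3465 x^4/64 - 315 x^2/32 + 35/128


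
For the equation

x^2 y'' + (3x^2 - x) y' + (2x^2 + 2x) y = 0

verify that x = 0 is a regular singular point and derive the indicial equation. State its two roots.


Divide by x^2 to reach normal form y'' + P_1(x) y' + P_2(x) y = 0 with P_1(x) = 3 - 1/x and P_2(x) = 2 + 2/x.
x = 0 is a singular point because the y'-coefficient 3 - 1/x has a pole at x = 0 and the y-coefficient 2 + 2/x has a pole at x = 0.
It is a regular singular point because x P_1(x) = p(x) = 3x - 1 and x^2 P_2(x) = q(x) = 2x^2 + 2x are polynomials, hence analytic at x = 0.
p(0) = -1,  q(0) = 0.
Indicial equation: r(r-1) + p(0) r + q(0) = 0, i.e. r^2 + (p(0) - 1) r + q(0) = 0, i.e. r^2 - 2 r = 0.
Discriminant: (-2)^2 - 4(0) = 4, so r = (2 ± 2)/2.
Solving: r_1 = 2, r_2 = 0.

indicial: r^2 - 2 r = 0; roots r_1 = 2, r_2 = 0


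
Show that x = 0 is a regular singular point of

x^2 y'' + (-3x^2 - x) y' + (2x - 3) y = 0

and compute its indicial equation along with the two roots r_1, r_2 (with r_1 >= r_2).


Divide by x^2 to reach normal form y'' + P_1(x) y' + P_2(x) y = 0 with P_1(x) = -3 - 1/x and P_2(x) = 2/x - 3/x^2.
x = 0 is a singular point because the y'-coefficient -3 - 1/x has a pole at x = 0 and the y-coefficient 2/x - 3/x^2 has a pole at x = 0.
It is a regular singular point because x P_1(x) = p(x) = -3x - 1 and x^2 P_2(x) = q(x) = 2x - 3 are polynomials, hence analytic at x = 0.
p(0) = -1,  q(0) = -3.
Indicial equation: r(r-1) + p(0) r + q(0) = 0, i.e. r^2 + (p(0) - 1) r + q(0) = 0, i.e. r^2 - 2 r - 3 = 0.
Discriminant: (-2)^2 - 4(-3) = 16, so r = (2 ± 4)/2.
Solving: r_1 = 3, r_2 = -1.

indicial: r^2 - 2 r - 3 = 0; roots r_1 = 3, r_2 = -1


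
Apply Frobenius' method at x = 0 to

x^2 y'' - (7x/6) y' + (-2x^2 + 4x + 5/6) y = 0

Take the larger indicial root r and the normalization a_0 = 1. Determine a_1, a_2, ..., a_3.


Write in Frobenius form y'' + (p(x)/x) y' + (q(x)/x^2) y = 0:
  p(x) = -7/6,  q(x) = -2x^2 + 4x + 5/6.
Indicial equation: r(r-1) + (-7/6) r + (5/6) = 0 -> roots r_1 = 5/3, r_2 = 1/2.
Take r = r_1 = 5/3. Let y(x) = x^r sum_{n>=0} a_n x^n with a_0 = 1.
Substitute y = x^r sum a_n x^n and match x^{r+n}. The recurrence is
  D(n) a_n + 4 a_{n-1} - 2 a_{n-2} = 0,  where D(n) = (r+n)(r+n-1) + (-7/6)(r+n) + (5/6).
  a_n = [-4 a_{n-1} + 2 a_{n-2}] / D(n).
Since the indicial polynomial factors as (r - r_1)(r - r_2), D(n) = (r_1 + n - r_1)(r_1 + n - r_2) = n(n + 7/6).
Evaluating step by step (a_0 = 1):
  n = 1: D(1) = 1(1 + 7/6) = 13/6; numerator = -4(1) = -4; a_1 = (-4)/(13/6) = -24/13
  n = 2: D(2) = 2(2 + 7/6) = 19/3; numerator = -4(-24/13) + 2(1) = 122/13; a_2 = (122/13)/(19/3) = 366/247
  n = 3: D(3) = 3(3 + 7/6) = 25/2; numerator = -4(366/247) + 2(-24/13) = -2376/247; a_3 = (-2376/247)/(25/2) = -4752/6175

r = 5/3; a_0 = 1; a_1 = -24/13; a_2 = 366/247; a_3 = -4752/6175


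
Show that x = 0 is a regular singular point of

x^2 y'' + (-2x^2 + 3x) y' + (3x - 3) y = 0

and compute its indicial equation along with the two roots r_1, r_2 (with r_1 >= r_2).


Divide by x^2 to reach normal form y'' + P_1(x) y' + P_2(x) y = 0 with P_1(x) = -2 + 3/x and P_2(x) = 3/x - 3/x^2.
x = 0 is a singular point because the y'-coefficient -2 + 3/x has a pole at x = 0 and the y-coefficient 3/x - 3/x^2 has a pole at x = 0.
It is a regular singular point because x P_1(x) = p(x) = 3 - 2x and x^2 P_2(x) = q(x) = 3x - 3 are polynomials, hence analytic at x = 0.
p(0) = 3,  q(0) = -3.
Indicial equation: r(r-1) + p(0) r + q(0) = 0, i.e. r^2 + (p(0) - 1) r + q(0) = 0, i.e. r^2 + 2 r - 3 = 0.
Discriminant: (2)^2 - 4(-3) = 16, so r = (-2 ± 4)/2.
Solving: r_1 = 1, r_2 = -3.

indicial: r^2 + 2 r - 3 = 0; roots r_1 = 1, r_2 = -3


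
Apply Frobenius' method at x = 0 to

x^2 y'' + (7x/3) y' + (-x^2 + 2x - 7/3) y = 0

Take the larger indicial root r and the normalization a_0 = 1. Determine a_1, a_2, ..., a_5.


Write in Frobenius form y'' + (p(x)/x) y' + (q(x)/x^2) y = 0:
  p(x) = 7/3,  q(x) = -x^2 + 2x - 7/3.
Indicial equation: r(r-1) + (7/3) r + (-7/3) = 0 -> roots r_1 = 1, r_2 = -7/3.
Take r = r_1 = 1. Let y(x) = x^r sum_{n>=0} a_n x^n with a_0 = 1.
Substitute y = x^r sum a_n x^n and match x^{r+n}. The recurrence is
  D(n) a_n + 2 a_{n-1} - 1 a_{n-2} = 0,  where D(n) = (r+n)(r+n-1) + (7/3)(r+n) + (-7/3).
  a_n = [-2 a_{n-1} + 1 a_{n-2}] / D(n).
Since the indicial polynomial factors as (r - r_1)(r - r_2), D(n) = (r_1 + n - r_1)(r_1 + n - r_2) = n(n + 10/3).
Evaluating step by step (a_0 = 1):
  n = 1: D(1) = 1(1 + 10/3) = 13/3; numerator = -2(1) = -2; a_1 = (-2)/(13/3) = -6/13
  n = 2: D(2) = 2(2 + 10/3) = 32/3; numerator = -2(-6/13) + 1(1) = 25/13; a_2 = (25/13)/(32/3) = 75/416
  n = 3: D(3) = 3(3 + 10/3) = 19; numerator = -2(75/416) + 1(-6/13) = -171/208; a_3 = (-171/208)/(19) = -9/208
  n = 4: D(4) = 4(4 + 10/3) = 88/3; numerator = -2(-9/208) + 1(75/416) = 111/416; a_4 = (111/416)/(88/3) = 333/36608
  n = 5: D(5) = 5(5 + 10/3) = 125/3; numerator = -2(333/36608) + 1(-9/208) = -1125/18304; a_5 = (-1125/18304)/(125/3) = -27/18304

r = 1; a_0 = 1; a_1 = -6/13; a_2 = 75/416; a_3 = -9/208; a_4 = 333/36608; a_5 = -27/18304


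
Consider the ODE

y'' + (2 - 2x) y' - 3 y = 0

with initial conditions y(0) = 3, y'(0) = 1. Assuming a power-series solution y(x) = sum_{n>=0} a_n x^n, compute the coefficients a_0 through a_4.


Ansatz: y(x) = sum_{n>=0} a_n x^n, so y'(x) = sum_{n>=1} n a_n x^(n-1) and y''(x) = sum_{n>=2} n(n-1) a_n x^(n-2).
Substitute into P(x) y'' + Q(x) y' + R(x) y = 0 with P(x) = 1, Q(x) = 2 - 2x, R(x) = -3, and match powers of x.
Initial conditions: a_0 = 3, a_1 = 1.
Setting the coefficient of each power of x to zero and solving order by order (substituting the coefficients already found):
  x^0: 2 a_2 + 2 a_1 - 3 a_0 = 0  ->  2 a_2 = -2 a_1 + 3 a_0 = 7  ->  a_2 = 7/2
  x^1: 6 a_3 + 4 a_2 - 5 a_1 = 0  ->  6 a_3 = -4 a_2 + 5 a_1 = -9  ->  a_3 = -3/2
  x^2: 12 a_4 + 6 a_3 - 7 a_2 = 0  ->  12 a_4 = -6 a_3 + 7 a_2 = 67/2  ->  a_4 = 67/24
Truncated series: y(x) = 3 + x + (7/2) x^2 - (3/2) x^3 + (67/24) x^4 + O(x^5).

a_0 = 3; a_1 = 1; a_2 = 7/2; a_3 = -3/2; a_4 = 67/24


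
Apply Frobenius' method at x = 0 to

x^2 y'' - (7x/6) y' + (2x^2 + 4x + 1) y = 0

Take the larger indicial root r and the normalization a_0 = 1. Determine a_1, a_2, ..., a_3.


Write in Frobenius form y'' + (p(x)/x) y' + (q(x)/x^2) y = 0:
  p(x) = -7/6,  q(x) = 2x^2 + 4x + 1.
Indicial equation: r(r-1) + (-7/6) r + (1) = 0 -> roots r_1 = 3/2, r_2 = 2/3.
Take r = r_1 = 3/2. Let y(x) = x^r sum_{n>=0} a_n x^n with a_0 = 1.
Substitute y = x^r sum a_n x^n and match x^{r+n}. The recurrence is
  D(n) a_n + 4 a_{n-1} + 2 a_{n-2} = 0,  where D(n) = (r+n)(r+n-1) + (-7/6)(r+n) + (1).
  a_n = [-4 a_{n-1} - 2 a_{n-2}] / D(n).
Since the indicial polynomial factors as (r - r_1)(r - r_2), D(n) = (r_1 + n - r_1)(r_1 + n - r_2) = n(n + 5/6).
Evaluating step by step (a_0 = 1):
  n = 1: D(1) = 1(1 + 5/6) = 11/6; numerator = -4(1) = -4; a_1 = (-4)/(11/6) = -24/11
  n = 2: D(2) = 2(2 + 5/6) = 17/3; numerator = -4(-24/11) - 2(1) = 74/11; a_2 = (74/11)/(17/3) = 222/187
  n = 3: D(3) = 3(3 + 5/6) = 23/2; numerator = -4(222/187) - 2(-24/11) = -72/187; a_3 = (-72/187)/(23/2) = -144/4301

r = 3/2; a_0 = 1; a_1 = -24/11; a_2 = 222/187; a_3 = -144/4301


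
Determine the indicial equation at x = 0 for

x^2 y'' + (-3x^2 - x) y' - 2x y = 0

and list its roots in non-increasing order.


Divide by x^2 to reach normal form y'' + P_1(x) y' + P_2(x) y = 0 with P_1(x) = -3 - 1/x and P_2(x) = -2/x.
x = 0 is a singular point because the y'-coefficient -3 - 1/x has a pole at x = 0 and the y-coefficient -2/x has a pole at x = 0.
It is a regular singular point because x P_1(x) = p(x) = -3x - 1 and x^2 P_2(x) = q(x) = -2x are polynomials, hence analytic at x = 0.
p(0) = -1,  q(0) = 0.
Indicial equation: r(r-1) + p(0) r + q(0) = 0, i.e. r^2 + (p(0) - 1) r + q(0) = 0, i.e. r^2 - 2 r = 0.
Discriminant: (-2)^2 - 4(0) = 4, so r = (2 ± 2)/2.
Solving: r_1 = 2, r_2 = 0.

indicial: r^2 - 2 r = 0; roots r_1 = 2, r_2 = 0


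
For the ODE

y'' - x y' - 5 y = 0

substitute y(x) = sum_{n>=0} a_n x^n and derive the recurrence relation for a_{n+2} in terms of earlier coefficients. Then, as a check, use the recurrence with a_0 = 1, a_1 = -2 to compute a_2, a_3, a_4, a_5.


Substitute y = sum_n a_n x^n.
y''(x) has coefficient (n+2)(n+1) a_{n+2} at x^n;
-x y'(x) has coefficient -n a_n at x^n (shift);
-5 y(x) has coefficient -5 a_n at x^n.
Matching x^n: (n+2)(n+1) a_{n+2} + (-n - 5) a_n = 0.
Thus a_{n+2} = (n + 5) / ((n+1)(n+2)) * a_n.

Check with a_0 = 1, a_1 = -2 (apply the recurrence for n = 0, 1, 2, 3): a_0 = 1, a_1 = -2, a_2 = 5/2, a_3 = -2, a_4 = 35/24, a_5 = -4/5.

a_(n+2) = (n + 5) / ((n+1)(n+2)) * a_n; check: a_0 = 1, a_1 = -2, a_2 = 5/2, a_3 = -2, a_4 = 35/24, a_5 = -4/5


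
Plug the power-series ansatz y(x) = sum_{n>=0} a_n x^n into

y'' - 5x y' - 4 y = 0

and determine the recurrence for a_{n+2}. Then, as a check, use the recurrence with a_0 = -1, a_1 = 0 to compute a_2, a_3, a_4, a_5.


Substitute y = sum_n a_n x^n.
y''(x) has coefficient (n+2)(n+1) a_{n+2} at x^n;
-5 x y'(x) has coefficient -5 n a_n at x^n (shift);
-4 y(x) has coefficient -4 a_n at x^n.
Matching x^n: (n+2)(n+1) a_{n+2} + (-5n - 4) a_n = 0.
Thus a_{n+2} = (5n + 4) / ((n+1)(n+2)) * a_n.

Check with a_0 = -1, a_1 = 0 (apply the recurrence for n = 0, 1, 2, 3): a_0 = -1, a_1 = 0, a_2 = -2, a_3 = 0, a_4 = -7/3, a_5 = 0.

a_(n+2) = (5n + 4) / ((n+1)(n+2)) * a_n; check: a_0 = -1, a_1 = 0, a_2 = -2, a_3 = 0, a_4 = -7/3, a_5 = 0


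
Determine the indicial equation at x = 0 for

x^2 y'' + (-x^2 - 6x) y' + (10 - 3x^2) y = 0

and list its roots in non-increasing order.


Divide by x^2 to reach normal form y'' + P_1(x) y' + P_2(x) y = 0 with P_1(x) = -1 - 6/x and P_2(x) = -3 + 10/x^2.
x = 0 is a singular point because the y'-coefficient -1 - 6/x has a pole at x = 0 and the y-coefficient -3 + 10/x^2 has a pole at x = 0.
It is a regular singular point because x P_1(x) = p(x) = -x - 6 and x^2 P_2(x) = q(x) = 10 - 3x^2 are polynomials, hence analytic at x = 0.
p(0) = -6,  q(0) = 10.
Indicial equation: r(r-1) + p(0) r + q(0) = 0, i.e. r^2 + (p(0) - 1) r + q(0) = 0, i.e. r^2 - 7 r + 10 = 0.
Discriminant: (-7)^2 - 4(10) = 9, so r = (7 ± 3)/2.
Solving: r_1 = 5, r_2 = 2.

indicial: r^2 - 7 r + 10 = 0; roots r_1 = 5, r_2 = 2


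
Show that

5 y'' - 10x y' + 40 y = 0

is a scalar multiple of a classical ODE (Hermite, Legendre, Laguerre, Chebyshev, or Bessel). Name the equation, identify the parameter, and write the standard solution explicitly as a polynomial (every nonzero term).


All three coefficients share the factor 5; dividing through by 5 gives  y'' - 2x y' + 8 y = 0.
This matches the Hermite equation y'' - 2x y' + 2n y = 0 with 2n = 8, so n = 4; the polynomial solution is H_4(x).
With y = sum_k a_k x^k, matching x^k gives (k+2)(k+1) a_{k+2} = 2(k - n) a_k = 2(k - 4) a_k. The right side vanishes at k = 4, so the series with the parity of 4 terminates at degree 4.
Standard normalization: leading coefficient of H_n is 2^n, so a_4 = 2^4 = 16. Work downward with a_k = (k+1)(k+2) a_{k+2} / (2(k - n)):
  a_2 = (3)(4)(16) / (2(2 - 4)) = 192/(-4) = -48
  a_0 = (1)(2)(-48) / (2(0 - 4)) = -96/(-8) = 12
Hence H_4(x) = 16 x^4 - 48 x^2 + 12.

H_4(x); series = 16 x^4 - 48 x^2 + 12


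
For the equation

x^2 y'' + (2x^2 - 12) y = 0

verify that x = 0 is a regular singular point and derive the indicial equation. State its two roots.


Divide by x^2 to reach normal form y'' + P_1(x) y' + P_2(x) y = 0 with P_1(x) = 0 and P_2(x) = 2 - 12/x^2.
x = 0 is a singular point because the y-coefficient 2 - 12/x^2 has a pole at x = 0.
It is a regular singular point because x P_1(x) = p(x) = 0 and x^2 P_2(x) = q(x) = 2x^2 - 12 are polynomials, hence analytic at x = 0.
p(0) = 0,  q(0) = -12.
Indicial equation: r(r-1) + p(0) r + q(0) = 0, i.e. r^2 + (p(0) - 1) r + q(0) = 0, i.e. r^2 - 1 r - 12 = 0.
Discriminant: (-1)^2 - 4(-12) = 49, so r = (1 ± 7)/2.
Solving: r_1 = 4, r_2 = -3.

indicial: r^2 - 1 r - 12 = 0; roots r_1 = 4, r_2 = -3


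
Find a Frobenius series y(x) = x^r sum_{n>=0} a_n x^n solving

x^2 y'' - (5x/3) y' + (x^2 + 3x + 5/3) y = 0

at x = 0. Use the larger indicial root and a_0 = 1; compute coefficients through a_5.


Write in Frobenius form y'' + (p(x)/x) y' + (q(x)/x^2) y = 0:
  p(x) = -5/3,  q(x) = x^2 + 3x + 5/3.
Indicial equation: r(r-1) + (-5/3) r + (5/3) = 0 -> roots r_1 = 5/3, r_2 = 1.
Take r = r_1 = 5/3. Let y(x) = x^r sum_{n>=0} a_n x^n with a_0 = 1.
Substitute y = x^r sum a_n x^n and match x^{r+n}. The recurrence is
  D(n) a_n + 3 a_{n-1} + 1 a_{n-2} = 0,  where D(n) = (r+n)(r+n-1) + (-5/3)(r+n) + (5/3).
  a_n = [-3 a_{n-1} - 1 a_{n-2}] / D(n).
Since the indicial polynomial factors as (r - r_1)(r - r_2), D(n) = (r_1 + n - r_1)(r_1 + n - r_2) = n(n + 2/3).
Evaluating step by step (a_0 = 1):
  n = 1: D(1) = 1(1 + 2/3) = 5/3; numerator = -3(1) = -3; a_1 = (-3)/(5/3) = -9/5
  n = 2: D(2) = 2(2 + 2/3) = 16/3; numerator = -3(-9/5) - 1(1) = 22/5; a_2 = (22/5)/(16/3) = 33/40
  n = 3: D(3) = 3(3 + 2/3) = 11; numerator = -3(33/40) - 1(-9/5) = -27/40; a_3 = (-27/40)/(11) = -27/440
  n = 4: D(4) = 4(4 + 2/3) = 56/3; numerator = -3(-27/440) - 1(33/40) = -141/220; a_4 = (-141/220)/(56/3) = -423/12320
  n = 5: D(5) = 5(5 + 2/3) = 85/3; numerator = -3(-423/12320) - 1(-27/440) = 405/2464; a_5 = (405/2464)/(85/3) = 243/41888

r = 5/3; a_0 = 1; a_1 = -9/5; a_2 = 33/40; a_3 = -27/440; a_4 = -423/12320; a_5 = 243/41888


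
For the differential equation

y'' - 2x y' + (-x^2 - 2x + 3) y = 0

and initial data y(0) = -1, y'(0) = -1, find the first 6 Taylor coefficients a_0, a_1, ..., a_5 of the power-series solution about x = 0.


Ansatz: y(x) = sum_{n>=0} a_n x^n, so y'(x) = sum_{n>=1} n a_n x^(n-1) and y''(x) = sum_{n>=2} n(n-1) a_n x^(n-2).
Substitute into P(x) y'' + Q(x) y' + R(x) y = 0 with P(x) = 1, Q(x) = -2x, R(x) = -x^2 - 2x + 3, and match powers of x.
Initial conditions: a_0 = -1, a_1 = -1.
Setting the coefficient of each power of x to zero and solving order by order (substituting the coefficients already found):
  x^0: 2 a_2 + 3 a_0 = 0  ->  2 a_2 = -3 a_0 = 3  ->  a_2 = 3/2
  x^1: 6 a_3 + a_1 - 2 a_0 = 0  ->  6 a_3 = -a_1 + 2 a_0 = -1  ->  a_3 = -1/6
  x^2: 12 a_4 - a_2 - 2 a_1 - a_0 = 0  ->  12 a_4 = a_2 + 2 a_1 + a_0 = -3/2  ->  a_4 = -1/8
  x^3: 20 a_5 - 3 a_3 - 2 a_2 - a_1 = 0  ->  20 a_5 = 3 a_3 + 2 a_2 + a_1 = 3/2  ->  a_5 = 3/40
Truncated series: y(x) = -1 - x + (3/2) x^2 - (1/6) x^3 - (1/8) x^4 + (3/40) x^5 + O(x^6).

a_0 = -1; a_1 = -1; a_2 = 3/2; a_3 = -1/6; a_4 = -1/8; a_5 = 3/40


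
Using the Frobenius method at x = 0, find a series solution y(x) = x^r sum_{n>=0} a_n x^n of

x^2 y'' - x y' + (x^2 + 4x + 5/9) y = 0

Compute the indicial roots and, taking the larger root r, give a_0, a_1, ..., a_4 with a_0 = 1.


Write in Frobenius form y'' + (p(x)/x) y' + (q(x)/x^2) y = 0:
  p(x) = -1,  q(x) = x^2 + 4x + 5/9.
Indicial equation: r(r-1) + (-1) r + (5/9) = 0 -> roots r_1 = 5/3, r_2 = 1/3.
Take r = r_1 = 5/3. Let y(x) = x^r sum_{n>=0} a_n x^n with a_0 = 1.
Substitute y = x^r sum a_n x^n and match x^{r+n}. The recurrence is
  D(n) a_n + 4 a_{n-1} + 1 a_{n-2} = 0,  where D(n) = (r+n)(r+n-1) + (-1)(r+n) + (5/9).
  a_n = [-4 a_{n-1} - 1 a_{n-2}] / D(n).
Since the indicial polynomial factors as (r - r_1)(r - r_2), D(n) = (r_1 + n - r_1)(r_1 + n - r_2) = n(n + 4/3).
Evaluating step by step (a_0 = 1):
  n = 1: D(1) = 1(1 + 4/3) = 7/3; numerator = -4(1) = -4; a_1 = (-4)/(7/3) = -12/7
  n = 2: D(2) = 2(2 + 4/3) = 20/3; numerator = -4(-12/7) - 1(1) = 41/7; a_2 = (41/7)/(20/3) = 123/140
  n = 3: D(3) = 3(3 + 4/3) = 13; numerator = -4(123/140) - 1(-12/7) = -9/5; a_3 = (-9/5)/(13) = -9/65
  n = 4: D(4) = 4(4 + 4/3) = 64/3; numerator = -4(-9/65) - 1(123/140) = -591/1820; a_4 = (-591/1820)/(64/3) = -1773/116480

r = 5/3; a_0 = 1; a_1 = -12/7; a_2 = 123/140; a_3 = -9/65; a_4 = -1773/116480


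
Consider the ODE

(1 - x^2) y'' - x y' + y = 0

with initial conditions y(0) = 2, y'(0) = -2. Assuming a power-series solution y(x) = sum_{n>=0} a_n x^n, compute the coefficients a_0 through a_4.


Ansatz: y(x) = sum_{n>=0} a_n x^n, so y'(x) = sum_{n>=1} n a_n x^(n-1) and y''(x) = sum_{n>=2} n(n-1) a_n x^(n-2).
Substitute into P(x) y'' + Q(x) y' + R(x) y = 0 with P(x) = 1 - x^2, Q(x) = -x, R(x) = 1, and match powers of x.
Initial conditions: a_0 = 2, a_1 = -2.
Setting the coefficient of each power of x to zero and solving order by order (substituting the coefficients already found):
  x^0: 2 a_2 + a_0 = 0  ->  2 a_2 = -a_0 = -2  ->  a_2 = -1
  x^1: 6 a_3 = 0  ->  a_3 = 0
  x^2: 12 a_4 - 3 a_2 = 0  ->  12 a_4 = 3 a_2 = -3  ->  a_4 = -1/4
Truncated series: y(x) = 2 - 2 x - x^2 - (1/4) x^4 + O(x^5).

a_0 = 2; a_1 = -2; a_2 = -1; a_3 = 0; a_4 = -1/4


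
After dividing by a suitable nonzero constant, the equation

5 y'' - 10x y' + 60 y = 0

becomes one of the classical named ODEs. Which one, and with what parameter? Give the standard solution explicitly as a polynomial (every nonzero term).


All three coefficients share the factor 5; dividing through by 5 gives  y'' - 2x y' + 12 y = 0.
This matches the Hermite equation y'' - 2x y' + 2n y = 0 with 2n = 12, so n = 6; the polynomial solution is H_6(x).
With y = sum_k a_k x^k, matching x^k gives (k+2)(k+1) a_{k+2} = 2(k - n) a_k = 2(k - 6) a_k. The right side vanishes at k = 6, so the series with the parity of 6 terminates at degree 6.
Standard normalization: leading coefficient of H_n is 2^n, so a_6 = 2^6 = 64. Work downward with a_k = (k+1)(k+2) a_{k+2} / (2(k - n)):
  a_4 = (5)(6)(64) / (2(4 - 6)) = 1920/(-4) = -480
  a_2 = (3)(4)(-480) / (2(2 - 6)) = -5760/(-8) = 720
  a_0 = (1)(2)(720) / (2(0 - 6)) = 1440/(-12) = -120
Hence H_6(x) = 64 x^6 - 480 x^4 + 720 x^2 - 120.

H_6(x); series = 64 x^6 - 480 x^4 + 720 x^2 - 120


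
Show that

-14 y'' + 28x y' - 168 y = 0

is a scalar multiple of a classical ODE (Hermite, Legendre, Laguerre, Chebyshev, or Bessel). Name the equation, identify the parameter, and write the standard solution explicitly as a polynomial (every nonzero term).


All three coefficients share the factor -14; dividing through by -14 gives  y'' - 2x y' + 12 y = 0.
This matches the Hermite equation y'' - 2x y' + 2n y = 0 with 2n = 12, so n = 6; the polynomial solution is H_6(x).
With y = sum_k a_k x^k, matching x^k gives (k+2)(k+1) a_{k+2} = 2(k - n) a_k = 2(k - 6) a_k. The right side vanishes at k = 6, so the series with the parity of 6 terminates at degree 6.
Standard normalization: leading coefficient of H_n is 2^n, so a_6 = 2^6 = 64. Work downward with a_k = (k+1)(k+2) a_{k+2} / (2(k - n)):
  a_4 = (5)(6)(64) / (2(4 - 6)) = 1920/(-4) = -480
  a_2 = (3)(4)(-480) / (2(2 - 6)) = -5760/(-8) = 720
  a_0 = (1)(2)(720) / (2(0 - 6)) = 1440/(-12) = -120
Hence H_6(x) = 64 x^6 - 480 x^4 + 720 x^2 - 120.

H_6(x); series = 64 x^6 - 480 x^4 + 720 x^2 - 120


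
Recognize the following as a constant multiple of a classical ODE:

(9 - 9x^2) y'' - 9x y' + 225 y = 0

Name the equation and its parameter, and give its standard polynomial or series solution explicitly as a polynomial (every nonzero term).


All three coefficients share the factor 9; dividing through by 9 gives  (1 - x^2) y'' - x y' + 25 y = 0.
This matches the Chebyshev equation (1 - x^2) y'' - x y' + n^2 y = 0 (note the -x y' term, not -2x y') with n^2 = 25, so n = 5; the polynomial solution is T_5(x).
With y = sum_k a_k x^k, matching x^k gives (k+2)(k+1) a_{k+2} = (k^2 - n^2) a_k = (k - 5)(k + 5) a_k. The right side vanishes at k = 5, so the series with the parity of 5 terminates at degree 5.
Standard normalization: leading coefficient of T_n is 2^(n-1), so a_5 = 2^4 = 16. Work downward with a_k = (k+1)(k+2) a_{k+2} / ((k - 5)(k + 5)):
  a_3 = (4)(5)(16) / ((3 - 5)(3 + 5)) = 320/(-16) = -20
  a_1 = (2)(3)(-20) / ((1 - 5)(1 + 5)) = -120/(-24) = 5
Hence T_5(x) = 16 x^5 - 20 x^3 + 5 x.

T_5(x); series = 16 x^5 - 20 x^3 + 5 x


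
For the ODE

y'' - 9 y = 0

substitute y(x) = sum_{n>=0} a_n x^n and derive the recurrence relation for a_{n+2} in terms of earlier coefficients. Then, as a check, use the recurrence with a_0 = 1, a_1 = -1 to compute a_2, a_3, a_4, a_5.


Substitute y = sum_n a_n x^n into y'' + (const) y = 0.
y''(x) = sum_{n>=0} (n+2)(n+1) a_{n+2} x^n.
The ODE becomes sum_n [(n+2)(n+1) a_{n+2} - 9 a_n] x^n = 0.
Setting each coefficient to zero gives the recurrence:
  (n+2)(n+1) a_{n+2} - 9 a_n = 0,
  a_{n+2} = 9 / ((n+1)(n+2)) a_n.

Check with a_0 = 1, a_1 = -1 (apply the recurrence for n = 0, 1, 2, 3): a_0 = 1, a_1 = -1, a_2 = 9/2, a_3 = -3/2, a_4 = 27/8, a_5 = -27/40.

a_{n+2} = 9/((n+1)(n+2)) * a_n; check: a_0 = 1, a_1 = -1, a_2 = 9/2, a_3 = -3/2, a_4 = 27/8, a_5 = -27/40


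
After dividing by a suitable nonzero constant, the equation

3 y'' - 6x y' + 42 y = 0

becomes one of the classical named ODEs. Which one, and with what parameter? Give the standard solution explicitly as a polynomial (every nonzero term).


All three coefficients share the factor 3; dividing through by 3 gives  y'' - 2x y' + 14 y = 0.
This matches the Hermite equation y'' - 2x y' + 2n y = 0 with 2n = 14, so n = 7; the polynomial solution is H_7(x).
With y = sum_k a_k x^k, matching x^k gives (k+2)(k+1) a_{k+2} = 2(k - n) a_k = 2(k - 7) a_k. The right side vanishes at k = 7, so the series with the parity of 7 terminates at degree 7.
Standard normalization: leading coefficient of H_n is 2^n, so a_7 = 2^7 = 128. Work downward with a_k = (k+1)(k+2) a_{k+2} / (2(k - n)):
  a_5 = (6)(7)(128) / (2(5 - 7)) = 5376/(-4) = -1344
  a_3 = (4)(5)(-1344) / (2(3 - 7)) = -26880/(-8) = 3360
  a_1 = (2)(3)(3360) / (2(1 - 7)) = 20160/(-12) = -1680
Hence H_7(x) = 128 x^7 - 1344 x^5 + 3360 x^3 - 1680 x.

H_7(x); series = 128 x^7 - 1344 x^5 + 3360 x^3 - 1680 x


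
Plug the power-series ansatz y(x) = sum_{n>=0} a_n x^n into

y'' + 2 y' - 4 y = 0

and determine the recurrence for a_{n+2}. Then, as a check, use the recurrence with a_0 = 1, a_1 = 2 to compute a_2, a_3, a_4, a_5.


Substitute y = sum_n a_n x^n.
y''(x) has coefficient (n+2)(n+1) a_{n+2} at x^n;
2 y'(x) has coefficient 2 (n+1) a_{n+1} at x^n;
-4 y(x) has coefficient -4 a_n at x^n.
Matching x^n: (n+2)(n+1) a_{n+2} + 2 (n+1) a_{n+1} - 4 a_n = 0.
Thus a_{n+2} = [-2 (n+1) a_{n+1} + 4 a_n] / ((n+1)(n+2)).

Check with a_0 = 1, a_1 = 2 (apply the recurrence for n = 0, 1, 2, 3): a_0 = 1, a_1 = 2, a_2 = 0, a_3 = 4/3, a_4 = -2/3, a_5 = 8/15.

a_(n+2) = [-2 (n+1) a_(n+1) + 4 a_n] / ((n+1)(n+2)); check: a_0 = 1, a_1 = 2, a_2 = 0, a_3 = 4/3, a_4 = -2/3, a_5 = 8/15


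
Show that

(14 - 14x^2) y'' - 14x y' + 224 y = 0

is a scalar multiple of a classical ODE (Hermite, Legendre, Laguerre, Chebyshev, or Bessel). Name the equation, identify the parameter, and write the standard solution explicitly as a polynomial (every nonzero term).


All three coefficients share the factor 14; dividing through by 14 gives  (1 - x^2) y'' - x y' + 16 y = 0.
This matches the Chebyshev equation (1 - x^2) y'' - x y' + n^2 y = 0 (note the -x y' term, not -2x y') with n^2 = 16, so n = 4; the polynomial solution is T_4(x).
With y = sum_k a_k x^k, matching x^k gives (k+2)(k+1) a_{k+2} = (k^2 - n^2) a_k = (k - 4)(k + 4) a_k. The right side vanishes at k = 4, so the series with the parity of 4 terminates at degree 4.
Standard normalization: leading coefficient of T_n is 2^(n-1), so a_4 = 2^3 = 8. Work downward with a_k = (k+1)(k+2) a_{k+2} / ((k - 4)(k + 4)):
  a_2 = (3)(4)(8) / ((2 - 4)(2 + 4)) = 96/(-12) = -8
  a_0 = (1)(2)(-8) / ((0 - 4)(0 + 4)) = -16/(-16) = 1
Hence T_4(x) = 8 x^4 - 8 x^2 + 1.

T_4(x); series = 8 x^4 - 8 x^2 + 1


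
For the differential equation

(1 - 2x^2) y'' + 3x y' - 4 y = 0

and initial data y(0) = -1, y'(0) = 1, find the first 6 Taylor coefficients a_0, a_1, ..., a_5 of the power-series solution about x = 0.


Ansatz: y(x) = sum_{n>=0} a_n x^n, so y'(x) = sum_{n>=1} n a_n x^(n-1) and y''(x) = sum_{n>=2} n(n-1) a_n x^(n-2).
Substitute into P(x) y'' + Q(x) y' + R(x) y = 0 with P(x) = 1 - 2x^2, Q(x) = 3x, R(x) = -4, and match powers of x.
Initial conditions: a_0 = -1, a_1 = 1.
Setting the coefficient of each power of x to zero and solving order by order (substituting the coefficients already found):
  x^0: 2 a_2 - 4 a_0 = 0  ->  2 a_2 = 4 a_0 = -4  ->  a_2 = -2
  x^1: 6 a_3 - a_1 = 0  ->  6 a_3 = a_1 = 1  ->  a_3 = 1/6
  x^2: 12 a_4 - 2 a_2 = 0  ->  12 a_4 = 2 a_2 = -4  ->  a_4 = -1/3
  x^3: 20 a_5 - 7 a_3 = 0  ->  20 a_5 = 7 a_3 = 7/6  ->  a_5 = 7/120
Truncated series: y(x) = -1 + x - 2 x^2 + (1/6) x^3 - (1/3) x^4 + (7/120) x^5 + O(x^6).

a_0 = -1; a_1 = 1; a_2 = -2; a_3 = 1/6; a_4 = -1/3; a_5 = 7/120


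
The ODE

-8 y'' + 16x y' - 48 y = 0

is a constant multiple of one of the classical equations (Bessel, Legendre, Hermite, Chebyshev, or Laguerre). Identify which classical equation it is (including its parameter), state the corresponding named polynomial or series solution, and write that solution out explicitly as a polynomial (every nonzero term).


All three coefficients share the factor -8; dividing through by -8 gives  y'' - 2x y' + 6 y = 0.
This matches the Hermite equation y'' - 2x y' + 2n y = 0 with 2n = 6, so n = 3; the polynomial solution is H_3(x).
With y = sum_k a_k x^k, matching x^k gives (k+2)(k+1) a_{k+2} = 2(k - n) a_k = 2(k - 3) a_k. The right side vanishes at k = 3, so the series with the parity of 3 terminates at degree 3.
Standard normalization: leading coefficient of H_n is 2^n, so a_3 = 2^3 = 8. Work downward with a_k = (k+1)(k+2) a_{k+2} / (2(k - n)):
  a_1 = (2)(3)(8) / (2(1 - 3)) = 48/(-4) = -12
Hence H_3(x) = 8 x^3 - 12 x.

H_3(x); series = 8 x^3 - 12 x


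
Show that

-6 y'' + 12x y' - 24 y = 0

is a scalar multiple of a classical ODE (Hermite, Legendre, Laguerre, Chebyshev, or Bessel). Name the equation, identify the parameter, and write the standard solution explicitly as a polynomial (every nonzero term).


All three coefficients share the factor -6; dividing through by -6 gives  y'' - 2x y' + 4 y = 0.
This matches the Hermite equation y'' - 2x y' + 2n y = 0 with 2n = 4, so n = 2; the polynomial solution is H_2(x).
With y = sum_k a_k x^k, matching x^k gives (k+2)(k+1) a_{k+2} = 2(k - n) a_k = 2(k - 2) a_k. The right side vanishes at k = 2, so the series with the parity of 2 terminates at degree 2.
Standard normalization: leading coefficient of H_n is 2^n, so a_2 = 2^2 = 4. Work downward with a_k = (k+1)(k+2) a_{k+2} / (2(k - n)):
  a_0 = (1)(2)(4) / (2(0 - 2)) = 8/(-4) = -2
Hence H_2(x) = 4 x^2 - 2.

H_2(x); series = 4 x^2 - 2


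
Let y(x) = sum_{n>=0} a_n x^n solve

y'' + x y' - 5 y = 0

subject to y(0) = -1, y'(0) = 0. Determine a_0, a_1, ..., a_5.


Ansatz: y(x) = sum_{n>=0} a_n x^n, so y'(x) = sum_{n>=1} n a_n x^(n-1) and y''(x) = sum_{n>=2} n(n-1) a_n x^(n-2).
Substitute into P(x) y'' + Q(x) y' + R(x) y = 0 with P(x) = 1, Q(x) = x, R(x) = -5, and match powers of x.
Initial conditions: a_0 = -1, a_1 = 0.
Setting the coefficient of each power of x to zero and solving order by order (substituting the coefficients already found):
  x^0: 2 a_2 - 5 a_0 = 0  ->  2 a_2 = 5 a_0 = -5  ->  a_2 = -5/2
  x^1: 6 a_3 - 4 a_1 = 0  ->  6 a_3 = 4 a_1 = 0  ->  a_3 = 0
  x^2: 12 a_4 - 3 a_2 = 0  ->  12 a_4 = 3 a_2 = -15/2  ->  a_4 = -5/8
  x^3: 20 a_5 - 2 a_3 = 0  ->  20 a_5 = 2 a_3 = 0  ->  a_5 = 0
Truncated series: y(x) = -1 - (5/2) x^2 - (5/8) x^4 + O(x^6).

a_0 = -1; a_1 = 0; a_2 = -5/2; a_3 = 0; a_4 = -5/8; a_5 = 0


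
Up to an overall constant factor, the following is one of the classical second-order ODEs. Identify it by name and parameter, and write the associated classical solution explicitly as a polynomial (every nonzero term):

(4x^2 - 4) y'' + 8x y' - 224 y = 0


All three coefficients share the factor -4; dividing through by -4 gives  (1 - x^2) y'' - 2x y' + 56 y = 0.
This matches the Legendre equation (1 - x^2) y'' - 2x y' + n(n+1) y = 0 (note the -2x y' term) with n(n+1) = 56, so n = 7; the polynomial solution is P_7(x).
With y = sum_k a_k x^k, matching x^k gives (k+2)(k+1) a_{k+2} = [k(k+1) - n(n+1)] a_k = (k - 7)(k + 8) a_k. The right side vanishes at k = 7, so the series with the parity of 7 terminates at degree 7.
Standard normalization (P_n(1) = 1): leading coefficient (2n)!/(2^n (n!)^2) = 87178291200/(128*25401600) = 429/16, so a_7 = 429/16. Work downward with a_k = (k+1)(k+2) a_{k+2} / ((k - 7)(k + 8)):
  a_5 = (6)(7)(429/16) / ((5 - 7)(5 + 8)) = (9009/8)/(-26) = -693/16
  a_3 = (4)(5)(-693/16) / ((3 - 7)(3 + 8)) = (-3465/4)/(-44) = 315/16
  a_1 = (2)(3)(315/16) / ((1 - 7)(1 + 8)) = (945/8)/(-54) = -35/16
Hence P_7(x) = 429 x^7/16 - 693 x^5/16 + 315 x^3/16 - 35 x/16.

P_7(x); series = 429 x^7/16 - 693 x^5/16 + 315 x^3/16 - 35 x/16


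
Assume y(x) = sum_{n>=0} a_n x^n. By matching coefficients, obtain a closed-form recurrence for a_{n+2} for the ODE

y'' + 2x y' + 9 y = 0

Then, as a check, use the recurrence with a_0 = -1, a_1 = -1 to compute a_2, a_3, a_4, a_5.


Substitute y = sum_n a_n x^n.
y''(x) has coefficient (n+2)(n+1) a_{n+2} at x^n;
2 x y'(x) has coefficient 2 n a_n at x^n (shift);
9 y(x) has coefficient 9 a_n at x^n.
Matching x^n: (n+2)(n+1) a_{n+2} + (2n + 9) a_n = 0.
Thus a_{n+2} = (-2n - 9) / ((n+1)(n+2)) * a_n.

Check with a_0 = -1, a_1 = -1 (apply the recurrence for n = 0, 1, 2, 3): a_0 = -1, a_1 = -1, a_2 = 9/2, a_3 = 11/6, a_4 = -39/8, a_5 = -11/8.

a_(n+2) = (-2n - 9) / ((n+1)(n+2)) * a_n; check: a_0 = -1, a_1 = -1, a_2 = 9/2, a_3 = 11/6, a_4 = -39/8, a_5 = -11/8


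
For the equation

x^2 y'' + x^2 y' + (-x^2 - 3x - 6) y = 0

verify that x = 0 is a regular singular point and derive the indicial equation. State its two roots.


Divide by x^2 to reach normal form y'' + P_1(x) y' + P_2(x) y = 0 with P_1(x) = 1 and P_2(x) = -1 - 3/x - 6/x^2.
x = 0 is a singular point because the y-coefficient -1 - 3/x - 6/x^2 has a pole at x = 0.
It is a regular singular point because x P_1(x) = p(x) = x and x^2 P_2(x) = q(x) = -x^2 - 3x - 6 are polynomials, hence analytic at x = 0.
p(0) = 0,  q(0) = -6.
Indicial equation: r(r-1) + p(0) r + q(0) = 0, i.e. r^2 + (p(0) - 1) r + q(0) = 0, i.e. r^2 - 1 r - 6 = 0.
Discriminant: (-1)^2 - 4(-6) = 25, so r = (1 ± 5)/2.
Solving: r_1 = 3, r_2 = -2.

indicial: r^2 - 1 r - 6 = 0; roots r_1 = 3, r_2 = -2
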